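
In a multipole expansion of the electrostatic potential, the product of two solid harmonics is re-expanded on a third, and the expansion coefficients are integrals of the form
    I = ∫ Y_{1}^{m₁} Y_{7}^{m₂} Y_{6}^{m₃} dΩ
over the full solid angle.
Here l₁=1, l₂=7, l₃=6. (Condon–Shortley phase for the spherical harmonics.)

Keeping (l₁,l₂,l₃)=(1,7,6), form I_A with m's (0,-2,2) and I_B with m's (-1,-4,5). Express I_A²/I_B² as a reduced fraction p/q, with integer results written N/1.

l's match ⇒ only the (l;m) 3-j factors differ between A and B.
A: triangle coeff Δ(1,7,6) = 1/1365; Σ_t [1,1]: t=1:−1/967680 = -1/967680; (3j)²=3/91 [(1 7 6; 0 -2 2)], sign=-1
B: triangle coeff Δ(1,7,6) = 1/1365; Σ_t [2,2]: t=2:+1/79833600 = 1/79833600; (3j)²=1/455 [(1 7 6; -1 -4 5)], sign=-1
I_A²/I_B² = (3/91)/(1/455) = 15/1

15/1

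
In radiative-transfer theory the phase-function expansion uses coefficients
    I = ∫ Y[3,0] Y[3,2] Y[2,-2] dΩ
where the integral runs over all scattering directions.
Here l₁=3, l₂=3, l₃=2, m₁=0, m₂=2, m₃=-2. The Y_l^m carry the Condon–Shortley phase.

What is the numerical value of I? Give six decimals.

-0.188063

Checks pass: Σm=0; 8 even; l₃=2∈[0,6].
(2·3+1)(2·3+1)(2·2+1) = 245
Δ: 4! 2! 2! / 9! → 1/3780
sum: t=1:−1/24 t=2:+1/4 t=3:−1/24 = 1/6
3j²(3 3 2; 0 0 0) = Δ·Π!·Σ² = 4/105  (sign +1)
sum: t=3:−1/24 = -1/24
3j²(3 3 2; 0 2 -2) = Δ·Π!·Σ² = 1/21  (sign -1)
combine: 4πI² = 245·4/105·1/21 = 4/9
take √, sign -1: I = -0.18806319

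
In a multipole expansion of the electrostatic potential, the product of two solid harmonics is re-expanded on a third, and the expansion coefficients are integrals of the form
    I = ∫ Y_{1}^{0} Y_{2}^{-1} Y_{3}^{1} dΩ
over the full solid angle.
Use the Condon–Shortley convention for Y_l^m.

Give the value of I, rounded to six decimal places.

-0.233597

Rules hold: Σm=0, L=6 even, 1≤3≤3.
N = 3·5·7 = 105
Δ = 0!·2!·4!/7! = 1/105
Racah Σ t=0..0: t=0:+1/4 = 1/4
⇒ 3j(1 2 3; 0 0 0)² = 3/35, sgn -1
Racah Σ t=0..0: t=0:+1/6 = 1/6
⇒ 3j(1 2 3; 0 -1 1)² = 8/105, sgn +1
4πI² = N·(3j₀)²·(3jₘ)² = 24/35
I = -1·√(0.685714/4π) = -0.23359668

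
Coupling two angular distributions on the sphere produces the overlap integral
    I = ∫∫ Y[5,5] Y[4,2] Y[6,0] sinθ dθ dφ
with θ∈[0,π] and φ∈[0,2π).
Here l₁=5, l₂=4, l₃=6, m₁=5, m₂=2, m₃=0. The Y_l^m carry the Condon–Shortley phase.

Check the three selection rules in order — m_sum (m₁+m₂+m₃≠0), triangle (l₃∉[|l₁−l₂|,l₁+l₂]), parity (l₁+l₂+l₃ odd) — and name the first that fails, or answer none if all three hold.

Σmᵢ = 7  ✗
l₃∈[|l₁−l₂|,l₁+l₂]=[1,9], have l₃=6
Σlᵢ = 15 ⇒ odd

m_sum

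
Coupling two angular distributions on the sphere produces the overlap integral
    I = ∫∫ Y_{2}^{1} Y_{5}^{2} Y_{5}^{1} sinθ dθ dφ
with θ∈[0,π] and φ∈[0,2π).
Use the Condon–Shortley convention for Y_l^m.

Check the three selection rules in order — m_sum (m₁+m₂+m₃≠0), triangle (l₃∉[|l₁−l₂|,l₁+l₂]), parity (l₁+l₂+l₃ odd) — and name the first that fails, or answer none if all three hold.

azimuthal sum: 1 + 2 + 1 = 4  ✗
3 ≤ 5 ≤ 7 (triangle on l)
L = 2 + 5 + 5 = 12 (even)

m_sum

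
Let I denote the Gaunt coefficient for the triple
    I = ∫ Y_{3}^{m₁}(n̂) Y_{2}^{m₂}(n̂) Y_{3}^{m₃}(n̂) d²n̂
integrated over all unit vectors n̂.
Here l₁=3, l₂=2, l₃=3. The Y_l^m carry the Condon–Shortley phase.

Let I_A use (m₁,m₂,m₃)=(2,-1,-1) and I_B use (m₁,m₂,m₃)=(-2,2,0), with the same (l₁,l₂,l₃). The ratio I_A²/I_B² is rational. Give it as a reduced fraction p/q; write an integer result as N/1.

3/4

l's match ⇒ only the (l;m) 3-j factors differ between A and B.
A: triangle coeff Δ(3,2,3) = 1/3780; Σ_t [0,1]: t=0:+1/12 t=1:−1/48 = 1/16; (3j)²=1/28 [(3 2 3; 2 -1 -1)], sign=+1
B: triangle coeff Δ(3,2,3) = 1/3780; Σ_t [2,2]: t=2:+1/24 = 1/24; (3j)²=1/21 [(3 2 3; -2 2 0)], sign=-1
I_A²/I_B² = (1/28)/(1/21) = 3/4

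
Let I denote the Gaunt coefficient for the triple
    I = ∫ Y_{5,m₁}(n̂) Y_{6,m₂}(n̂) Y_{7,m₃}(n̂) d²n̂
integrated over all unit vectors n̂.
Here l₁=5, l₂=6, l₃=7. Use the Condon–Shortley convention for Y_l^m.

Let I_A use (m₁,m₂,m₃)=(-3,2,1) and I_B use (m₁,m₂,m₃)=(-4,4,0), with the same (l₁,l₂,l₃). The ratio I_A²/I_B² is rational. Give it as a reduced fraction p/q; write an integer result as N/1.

l's match ⇒ only the (l;m) 3-j factors differ between A and B.
A: triangle coeff Δ(5,6,7) = 1/174594420; Σ_t [2,4]: t=2:+1/4147200 t=3:−1/518400 t=4:+1/663552 = -1/5529600; (3j)²=98/230945 [(5 6 7; -3 2 1)], sign=-1
B: triangle coeff Δ(5,6,7) = 1/174594420; Σ_t [3,4]: t=3:−1/21772800 t=4:+1/4147200 = 17/87091200; (3j)²=119/8151 [(5 6 7; -4 4 0)], sign=-1
I_A²/I_B² = (98/230945)/(119/8151) = 42/1445

42/1445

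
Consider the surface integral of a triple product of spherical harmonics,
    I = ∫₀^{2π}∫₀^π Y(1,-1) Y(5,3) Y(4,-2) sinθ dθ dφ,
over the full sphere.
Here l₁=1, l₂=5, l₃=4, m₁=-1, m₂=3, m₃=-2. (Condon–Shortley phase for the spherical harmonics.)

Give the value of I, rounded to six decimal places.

m-sum 0 ✓  L=10 even ✓  4≤4≤6 ✓
Π(2lᵢ+1) = 3×11×9 = 297
triangle coeff Δ(1,5,4) = 1/495
Σ_t [1,1]: t=1:−1/576 = -1/576
(3j)²=5/99 [(1 5 4; 0 0 0)], sign=-1
Σ_t [2,2]: t=2:+1/2880 = 1/2880
(3j)²=28/495 [(1 5 4; -1 3 -2)], sign=+1
⇒ 4πI² = 28/33
I = (-1)√(28/33/(4π)) = -0.25984664

-0.259847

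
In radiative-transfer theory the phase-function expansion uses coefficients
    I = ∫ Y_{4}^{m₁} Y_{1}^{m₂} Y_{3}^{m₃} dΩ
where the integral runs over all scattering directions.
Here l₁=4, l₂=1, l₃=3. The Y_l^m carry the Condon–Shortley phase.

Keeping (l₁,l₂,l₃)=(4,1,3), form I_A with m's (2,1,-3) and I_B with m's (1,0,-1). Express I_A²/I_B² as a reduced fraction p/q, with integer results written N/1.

l's match ⇒ only the (l;m) 3-j factors differ between A and B.
A: triangle coeff Δ(4,1,3) = 1/252; Σ_t [2,2]: t=2:+1/1440 = 1/1440; (3j)²=1/252 [(4 1 3; 2 1 -3)], sign=+1
B: triangle coeff Δ(4,1,3) = 1/252; Σ_t [1,1]: t=1:−1/48 = -1/48; (3j)²=5/84 [(4 1 3; 1 0 -1)], sign=-1
I_A²/I_B² = (1/252)/(5/84) = 1/15

1/15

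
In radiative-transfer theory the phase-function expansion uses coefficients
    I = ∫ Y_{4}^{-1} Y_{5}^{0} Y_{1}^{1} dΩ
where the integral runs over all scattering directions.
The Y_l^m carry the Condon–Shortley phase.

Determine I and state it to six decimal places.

0.155288

m-sum 0 ✓  L=10 even ✓  1≤1≤9 ✓
Π(2lᵢ+1) = 9×11×3 = 297
triangle coeff Δ(4,5,1) = 1/495
Σ_t [4,4]: t=4:+1/576 = 1/576
(3j)²=5/99 [(4 5 1; 0 0 0)], sign=-1
Σ_t [5,5]: t=5:−1/1440 = -1/1440
(3j)²=2/99 [(4 5 1; -1 0 1)], sign=-1
⇒ 4πI² = 10/33
I = (+1)√(10/33/(4π)) = 0.15528807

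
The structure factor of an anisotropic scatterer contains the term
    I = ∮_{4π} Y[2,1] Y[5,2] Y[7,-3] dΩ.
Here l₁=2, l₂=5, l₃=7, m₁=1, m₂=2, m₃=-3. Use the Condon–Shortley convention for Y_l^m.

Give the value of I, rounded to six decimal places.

Checks pass: Σm=0; 14 even; l₃=7∈[3,7].
(2·2+1)(2·5+1)(2·7+1) = 825
Δ: 0! 4! 10! / 15! → 1/15015
sum: t=0:+1/57600 = 1/57600
3j²(2 5 7; 0 0 0) = Δ·Π!·Σ² = 21/715  (sign -1)
sum: t=0:+1/181440 = 1/181440
3j²(2 5 7; 1 2 -3) = Δ·Π!·Σ² = 32/1001  (sign +1)
combine: 4πI² = 825·21/715·32/1001 = 1440/1859
take √, sign -1: I = -0.24827707

-0.248277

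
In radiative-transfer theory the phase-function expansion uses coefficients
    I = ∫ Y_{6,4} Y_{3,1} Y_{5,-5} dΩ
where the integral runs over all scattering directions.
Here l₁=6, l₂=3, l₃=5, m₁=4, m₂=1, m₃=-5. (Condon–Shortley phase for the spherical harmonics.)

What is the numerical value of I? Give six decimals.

Rules hold: Σm=0, L=14 even, 3≤5≤9.
N = 13·7·11 = 1001
Δ = 4!·8!·2!/15! = 1/675675
Racah Σ t=1..3: t=1:−1/8640 t=2:+1/2304 t=3:−1/8640 = 7/34560
⇒ 3j(6 3 5; 0 0 0)² = 7/429, sgn -1
Racah Σ t=2..2: t=2:+1/322560 = 1/322560
⇒ 3j(6 3 5; 4 1 -5)² = 18/1001, sgn +1
4πI² = N·(3j₀)²·(3jₘ)² = 42/143
I = -1·√(0.293706/4π) = -0.15288036

-0.152880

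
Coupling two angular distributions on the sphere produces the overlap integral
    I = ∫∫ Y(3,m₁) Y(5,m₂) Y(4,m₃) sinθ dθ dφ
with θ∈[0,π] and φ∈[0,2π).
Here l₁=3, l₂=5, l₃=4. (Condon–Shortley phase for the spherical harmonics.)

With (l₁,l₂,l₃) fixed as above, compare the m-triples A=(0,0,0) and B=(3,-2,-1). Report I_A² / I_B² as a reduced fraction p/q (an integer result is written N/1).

24/35

Shared (l₁,l₂,l₃)=(3,5,4): N and (l;000)² cancel in I_A²/I_B².
A: Δ = 4!·2!·6!/13! = 1/180180; Racah Σ t=1..3: t=1:−1/576 t=2:+1/144 t=3:−1/576 = 1/288; ⇒ 3j(3 5 4; 0 0 0)² = 20/1001, sgn +1
B: Δ = 4!·2!·6!/13! = 1/180180; Racah Σ t=0..0: t=0:+1/1728 = 1/1728; ⇒ 3j(3 5 4; 3 -2 -1)² = 25/858, sgn -1
I_A²/I_B² = (20/1001)/(25/858) = 24/35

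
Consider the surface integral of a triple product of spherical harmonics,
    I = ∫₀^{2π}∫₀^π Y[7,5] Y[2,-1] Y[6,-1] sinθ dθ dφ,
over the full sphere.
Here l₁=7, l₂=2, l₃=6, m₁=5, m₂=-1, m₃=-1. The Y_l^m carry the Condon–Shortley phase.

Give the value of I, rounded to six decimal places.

Σmᵢ = 3 ≠ 0, so the φ-integral vanishes; I = 0

0.000000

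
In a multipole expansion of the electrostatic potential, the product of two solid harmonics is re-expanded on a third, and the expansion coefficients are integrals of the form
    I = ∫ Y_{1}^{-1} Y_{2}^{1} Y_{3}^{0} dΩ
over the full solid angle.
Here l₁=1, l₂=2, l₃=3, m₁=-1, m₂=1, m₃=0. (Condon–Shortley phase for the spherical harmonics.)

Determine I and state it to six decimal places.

Checks pass: Σm=0; 6 even; l₃=3∈[1,3].
(2·1+1)(2·2+1)(2·3+1) = 105
Δ: 0! 2! 4! / 7! → 1/105
sum: t=0:+1/4 = 1/4
3j²(1 2 3; 0 0 0) = Δ·Π!·Σ² = 3/35  (sign -1)
sum: t=0:+1/12 = 1/12
3j²(1 2 3; -1 1 0) = Δ·Π!·Σ² = 1/35  (sign -1)
combine: 4πI² = 105·3/35·1/35 = 9/35
take √, sign +1: I = 0.14304817

0.143048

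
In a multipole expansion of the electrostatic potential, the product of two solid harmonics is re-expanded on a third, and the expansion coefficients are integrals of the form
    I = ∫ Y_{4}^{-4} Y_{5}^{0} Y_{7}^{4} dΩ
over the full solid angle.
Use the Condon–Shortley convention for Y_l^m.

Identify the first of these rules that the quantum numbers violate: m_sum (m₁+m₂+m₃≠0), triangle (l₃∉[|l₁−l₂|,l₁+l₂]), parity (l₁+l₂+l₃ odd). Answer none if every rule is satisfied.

none

Σmᵢ = 0  ✓
l₃∈[|l₁−l₂|,l₁+l₂]=[1,9], have l₃=7  ✓
Σlᵢ = 16 ⇒ even  ✓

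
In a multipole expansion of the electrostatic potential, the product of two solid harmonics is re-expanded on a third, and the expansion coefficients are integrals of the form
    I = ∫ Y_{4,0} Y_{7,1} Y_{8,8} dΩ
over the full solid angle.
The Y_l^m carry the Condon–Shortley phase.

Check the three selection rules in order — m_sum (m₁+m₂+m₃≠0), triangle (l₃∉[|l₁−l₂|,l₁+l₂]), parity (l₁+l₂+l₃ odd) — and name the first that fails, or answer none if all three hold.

m_sum

azimuthal sum: 0 + 1 + 8 = 9  ✗
3 ≤ 8 ≤ 11 (triangle on l)
L = 4 + 7 + 8 = 19 (odd)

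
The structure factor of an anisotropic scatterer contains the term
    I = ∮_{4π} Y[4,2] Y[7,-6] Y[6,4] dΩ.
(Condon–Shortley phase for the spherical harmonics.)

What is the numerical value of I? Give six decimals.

0.000000

Σlᵢ=17 odd — θ-integrand is odd under cosθ→−cosθ; I=0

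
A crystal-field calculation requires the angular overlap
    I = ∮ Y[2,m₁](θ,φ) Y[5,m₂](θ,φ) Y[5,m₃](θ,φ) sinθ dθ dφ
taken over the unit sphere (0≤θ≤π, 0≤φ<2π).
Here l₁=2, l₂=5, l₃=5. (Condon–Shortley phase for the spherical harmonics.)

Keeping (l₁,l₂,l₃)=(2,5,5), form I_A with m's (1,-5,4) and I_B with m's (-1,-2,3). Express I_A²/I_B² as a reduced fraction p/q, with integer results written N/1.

Shared (l₁,l₂,l₃)=(2,5,5): N and (l;000)² cancel in I_A²/I_B².
A: Δ = 2!·2!·8!/13! = 1/38610; Racah Σ t=0..0: t=0:+1/80640 = 1/80640; ⇒ 3j(2 5 5; 1 -5 4)² = 9/286, sgn -1
B: Δ = 2!·2!·8!/13! = 1/38610; Racah Σ t=1..2: t=1:−1/2880 t=2:+1/10080 = -1/4032; ⇒ 3j(2 5 5; -1 -2 3)² = 10/429, sgn -1
I_A²/I_B² = (9/286)/(10/429) = 27/20

27/20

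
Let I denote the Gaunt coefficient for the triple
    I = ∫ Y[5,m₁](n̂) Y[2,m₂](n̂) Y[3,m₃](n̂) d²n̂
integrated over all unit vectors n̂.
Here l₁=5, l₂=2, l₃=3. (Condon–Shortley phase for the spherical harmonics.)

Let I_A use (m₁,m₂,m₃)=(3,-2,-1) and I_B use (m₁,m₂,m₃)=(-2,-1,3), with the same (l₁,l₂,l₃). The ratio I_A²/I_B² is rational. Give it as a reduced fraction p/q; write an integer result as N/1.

Same 5,2,3: normalisation and zero-m 3j drop out of the ratio.
A: Δ: 4! 6! 0! / 11! → 1/2310; sum: t=0:+1/1152 = 1/1152; 3j²(5 2 3; 3 -2 -1) = Δ·Π!·Σ² = 1/33  (sign +1)
B: Δ: 4! 6! 0! / 11! → 1/2310; sum: t=1:−1/4320 = -1/4320; 3j²(5 2 3; -2 -1 3) = Δ·Π!·Σ² = 1/330  (sign -1)
I_A²/I_B² = (1/33)/(1/330) = 10/1

10/1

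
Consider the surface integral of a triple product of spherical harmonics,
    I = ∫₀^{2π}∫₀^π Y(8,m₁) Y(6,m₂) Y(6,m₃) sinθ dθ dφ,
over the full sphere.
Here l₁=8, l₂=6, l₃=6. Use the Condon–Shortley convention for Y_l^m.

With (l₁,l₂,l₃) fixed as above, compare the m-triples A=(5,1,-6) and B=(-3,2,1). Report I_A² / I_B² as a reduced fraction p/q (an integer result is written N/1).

143/27

Shared (l₁,l₂,l₃)=(8,6,6): N and (l;000)² cancel in I_A²/I_B².
A: Δ = 8!·8!·4!/21! = 1/1309458150; Racah Σ t=3..3: t=3:−1/696729600 = -1/696729600; ⇒ 3j(8 6 6; 5 1 -6)² = 11/646, sgn -1
B: Δ = 8!·8!·4!/21! = 1/1309458150; Racah Σ t=4..8: t=4:+1/69672960 t=5:−1/6220800 t=6:+1/4147200 t=7:−1/17418240 t=8:+1/696729600 = 1/25804800; ⇒ 3j(8 6 6; -3 2 1)² = 27/8398, sgn -1
I_A²/I_B² = (11/646)/(27/8398) = 143/27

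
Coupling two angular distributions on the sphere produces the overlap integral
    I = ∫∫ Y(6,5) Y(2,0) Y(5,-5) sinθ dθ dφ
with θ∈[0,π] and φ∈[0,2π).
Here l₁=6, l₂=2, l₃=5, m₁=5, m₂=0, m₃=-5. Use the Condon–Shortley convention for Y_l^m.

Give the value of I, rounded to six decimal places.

l₁+l₂+l₃=13 is odd: 3j(l;000)=0 ⇒ I=0

0.000000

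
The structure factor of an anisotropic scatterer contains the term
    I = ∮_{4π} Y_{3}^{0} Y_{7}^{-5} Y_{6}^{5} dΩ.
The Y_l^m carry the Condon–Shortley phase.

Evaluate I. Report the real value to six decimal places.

0.161723

Rules hold: Σm=0, L=16 even, 4≤6≤10.
N = 7·15·13 = 1365
Δ = 4!·2!·10!/17! = 1/2042040
Racah Σ t=1..3: t=1:−1/207360 t=2:+1/57600 t=3:−1/207360 = 1/129600
⇒ 3j(3 7 6; 0 0 0)² = 168/12155, sgn +1
Racah Σ t=1..2: t=1:−1/4354560 t=2:+1/14515200 = -1/6220800
⇒ 3j(3 7 6; 0 -5 5)² = 77/4420, sgn +1
4πI² = N·(3j₀)²·(3jₘ)² = 6174/18785
I = +1·√(0.328666/4π) = 0.16172337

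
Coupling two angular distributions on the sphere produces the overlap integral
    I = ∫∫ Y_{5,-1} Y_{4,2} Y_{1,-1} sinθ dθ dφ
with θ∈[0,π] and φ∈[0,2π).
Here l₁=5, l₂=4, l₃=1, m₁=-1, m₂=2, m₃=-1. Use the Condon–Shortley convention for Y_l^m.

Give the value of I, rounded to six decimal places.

Checks pass: Σm=0; 10 even; l₃=1∈[1,9].
(2·5+1)(2·4+1)(2·1+1) = 297
Δ: 8! 2! 0! / 11! → 1/495
sum: t=4:+1/576 = 1/576
3j²(5 4 1; 0 0 0) = Δ·Π!·Σ² = 5/99  (sign -1)
sum: t=6:+1/2880 = 1/2880
3j²(5 4 1; -1 2 -1) = Δ·Π!·Σ² = 2/165  (sign +1)
combine: 4πI² = 297·5/99·2/165 = 2/11
take √, sign -1: I = -0.12028562

-0.120286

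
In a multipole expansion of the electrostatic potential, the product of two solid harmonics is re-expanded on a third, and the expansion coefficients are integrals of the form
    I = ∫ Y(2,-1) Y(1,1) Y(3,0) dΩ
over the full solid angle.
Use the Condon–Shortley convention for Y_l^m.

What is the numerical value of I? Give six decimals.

0.143048

Rules hold: Σm=0, L=6 even, 1≤3≤3.
N = 5·3·7 = 105
Δ = 0!·4!·2!/7! = 1/105
Racah Σ t=0..0: t=0:+1/4 = 1/4
⇒ 3j(2 1 3; 0 0 0)² = 3/35, sgn -1
Racah Σ t=0..0: t=0:+1/12 = 1/12
⇒ 3j(2 1 3; -1 1 0)² = 1/35, sgn -1
4πI² = N·(3j₀)²·(3jₘ)² = 9/35
I = +1·√(0.257143/4π) = 0.14304817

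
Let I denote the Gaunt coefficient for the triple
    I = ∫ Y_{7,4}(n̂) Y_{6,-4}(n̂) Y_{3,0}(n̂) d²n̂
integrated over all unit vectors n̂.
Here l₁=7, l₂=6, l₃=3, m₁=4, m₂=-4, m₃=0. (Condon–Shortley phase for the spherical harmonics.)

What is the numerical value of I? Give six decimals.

-0.078810

m-sum 0 ✓  L=16 even ✓  1≤3≤13 ✓
Π(2lᵢ+1) = 15×13×7 = 1365
triangle coeff Δ(7,6,3) = 1/2042040
Σ_t [4,6]: t=4:+1/207360 t=5:−1/57600 t=6:+1/207360 = -1/129600
(3j)²=168/12155 [(7 6 3; 0 0 0)], sign=+1
Σ_t [0,2]: t=0:+1/43545600 t=1:−1/1451520 t=2:+1/967680 = 1/2721600
(3j)²=32/7735 [(7 6 3; 4 -4 0)], sign=-1
⇒ 4πI² = 16128/206635
I = (-1)√(16128/206635/(4π)) = -0.07881037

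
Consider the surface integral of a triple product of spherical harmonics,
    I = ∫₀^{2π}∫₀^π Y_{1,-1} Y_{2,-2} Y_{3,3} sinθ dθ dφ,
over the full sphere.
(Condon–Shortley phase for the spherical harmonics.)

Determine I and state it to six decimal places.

-0.319865

Checks pass: Σm=0; 6 even; l₃=3∈[1,3].
(2·1+1)(2·2+1)(2·3+1) = 105
Δ: 0! 2! 4! / 7! → 1/105
sum: t=0:+1/4 = 1/4
3j²(1 2 3; 0 0 0) = Δ·Π!·Σ² = 3/35  (sign -1)
sum: t=0:+1/48 = 1/48
3j²(1 2 3; -1 -2 3) = Δ·Π!·Σ² = 1/7  (sign +1)
combine: 4πI² = 105·3/35·1/7 = 9/7
take √, sign -1: I = -0.31986543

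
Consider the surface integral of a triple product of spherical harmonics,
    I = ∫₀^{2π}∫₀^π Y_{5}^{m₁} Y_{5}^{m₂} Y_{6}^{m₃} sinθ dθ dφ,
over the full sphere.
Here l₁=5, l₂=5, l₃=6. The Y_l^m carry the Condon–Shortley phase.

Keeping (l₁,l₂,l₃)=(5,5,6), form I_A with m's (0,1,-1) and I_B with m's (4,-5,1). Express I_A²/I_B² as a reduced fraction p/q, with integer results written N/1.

Shared (l₁,l₂,l₃)=(5,5,6): N and (l;000)² cancel in I_A²/I_B².
A: Δ = 4!·6!·6!/17! = 1/28588560; Racah Σ t=0..4: t=0:+1/2073600 t=1:−1/34560 t=2:+1/6912 t=3:−1/10368 t=4:+1/138240 = 7/259200; ⇒ 3j(5 5 6; 0 1 -1)² = 28/7293, sgn -1
B: Δ = 4!·6!·6!/17! = 1/28588560; Racah Σ t=0..0: t=0:+1/2073600 = 1/2073600; ⇒ 3j(5 5 6; 4 -5 1)² = 63/9724, sgn -1
I_A²/I_B² = (28/7293)/(63/9724) = 16/27

16/27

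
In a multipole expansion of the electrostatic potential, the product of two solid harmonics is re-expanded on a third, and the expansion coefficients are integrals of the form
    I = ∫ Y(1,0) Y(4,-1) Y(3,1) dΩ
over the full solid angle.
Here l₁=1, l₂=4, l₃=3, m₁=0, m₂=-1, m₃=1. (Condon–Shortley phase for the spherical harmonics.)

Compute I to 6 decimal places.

-0.238414

Rules hold: Σm=0, L=8 even, 3≤3≤5.
N = 3·9·7 = 189
Δ = 2!·0!·6!/9! = 1/252
Racah Σ t=1..1: t=1:−1/36 = -1/36
⇒ 3j(1 4 3; 0 0 0)² = 4/63, sgn +1
Racah Σ t=1..1: t=1:−1/48 = -1/48
⇒ 3j(1 4 3; 0 -1 1)² = 5/84, sgn -1
4πI² = N·(3j₀)²·(3jₘ)² = 5/7
I = -1·√(0.714286/4π) = -0.23841361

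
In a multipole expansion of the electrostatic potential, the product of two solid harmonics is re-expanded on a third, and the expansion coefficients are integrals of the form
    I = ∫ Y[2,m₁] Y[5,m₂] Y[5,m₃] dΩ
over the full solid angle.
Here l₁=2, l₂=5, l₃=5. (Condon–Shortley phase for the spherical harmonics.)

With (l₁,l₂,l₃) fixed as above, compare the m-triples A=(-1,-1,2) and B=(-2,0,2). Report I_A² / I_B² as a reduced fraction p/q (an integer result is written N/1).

3/10

l's match ⇒ only the (l;m) 3-j factors differ between A and B.
A: triangle coeff Δ(2,5,5) = 1/38610; Σ_t [1,2]: t=1:−1/1440 t=2:+1/2880 = -1/2880; (3j)²=7/715 [(2 5 5; -1 -1 2)], sign=+1
B: triangle coeff Δ(2,5,5) = 1/38610; Σ_t [2,2]: t=2:+1/2880 = 1/2880; (3j)²=14/429 [(2 5 5; -2 0 2)], sign=-1
I_A²/I_B² = (7/715)/(14/429) = 3/10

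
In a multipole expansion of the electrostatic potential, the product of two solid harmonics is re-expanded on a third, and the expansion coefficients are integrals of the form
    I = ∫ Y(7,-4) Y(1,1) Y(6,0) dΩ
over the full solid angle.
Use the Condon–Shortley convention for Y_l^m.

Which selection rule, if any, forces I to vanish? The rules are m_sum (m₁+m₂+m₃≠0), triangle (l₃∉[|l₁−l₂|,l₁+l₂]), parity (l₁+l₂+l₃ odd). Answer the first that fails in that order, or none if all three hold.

Σmᵢ = -3  ✗
l₃∈[|l₁−l₂|,l₁+l₂]=[6,8], have l₃=6
Σlᵢ = 14 ⇒ even

m_sum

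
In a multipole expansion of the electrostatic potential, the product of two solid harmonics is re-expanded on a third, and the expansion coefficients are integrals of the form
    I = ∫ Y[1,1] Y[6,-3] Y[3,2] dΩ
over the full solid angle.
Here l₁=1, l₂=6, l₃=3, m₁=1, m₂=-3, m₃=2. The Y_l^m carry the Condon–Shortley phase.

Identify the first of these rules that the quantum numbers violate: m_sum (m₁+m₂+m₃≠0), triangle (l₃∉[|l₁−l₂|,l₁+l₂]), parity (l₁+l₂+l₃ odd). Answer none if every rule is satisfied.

Σmᵢ = 0  ✓
l₃∈[|l₁−l₂|,l₁+l₂]=[5,7], have l₃=3  ✗
Σlᵢ = 10 ⇒ even

triangle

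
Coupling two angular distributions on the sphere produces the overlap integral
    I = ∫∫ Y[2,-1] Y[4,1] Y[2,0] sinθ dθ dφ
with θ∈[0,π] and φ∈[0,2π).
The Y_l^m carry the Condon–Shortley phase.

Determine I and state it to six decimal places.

Rules hold: Σm=0, L=8 even, 2≤2≤6.
N = 5·9·5 = 225
Δ = 4!·0!·4!/9! = 1/630
Racah Σ t=2..2: t=2:+1/16 = 1/16
⇒ 3j(2 4 2; 0 0 0)² = 2/35, sgn +1
Racah Σ t=3..3: t=3:−1/24 = -1/24
⇒ 3j(2 4 2; -1 1 0)² = 1/21, sgn -1
4πI² = N·(3j₀)²·(3jₘ)² = 30/49
I = -1·√(0.612245/4π) = -0.22072812

-0.220728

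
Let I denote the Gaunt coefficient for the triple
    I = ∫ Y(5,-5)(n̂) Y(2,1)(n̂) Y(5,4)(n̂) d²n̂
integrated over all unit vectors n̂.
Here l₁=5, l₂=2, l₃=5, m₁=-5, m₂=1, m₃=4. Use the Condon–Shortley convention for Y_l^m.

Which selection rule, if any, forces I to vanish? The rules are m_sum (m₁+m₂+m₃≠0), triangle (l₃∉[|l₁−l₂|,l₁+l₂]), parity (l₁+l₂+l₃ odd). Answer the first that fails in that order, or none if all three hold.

m₁+m₂+m₃ = -5 + 1 + 4 = 0  ✓
triangle: |5−2|=3 ≤ l₃=5 ≤ 5+2=7  ✓
parity: l₁+l₂+l₃ = 12 is even  ✓

none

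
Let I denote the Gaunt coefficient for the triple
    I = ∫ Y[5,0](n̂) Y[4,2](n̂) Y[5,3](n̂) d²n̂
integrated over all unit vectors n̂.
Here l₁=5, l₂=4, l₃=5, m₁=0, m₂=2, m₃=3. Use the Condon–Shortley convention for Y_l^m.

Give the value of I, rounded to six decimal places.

0 + 2 + 3 = 5 ≠ 0: azimuthal integral kills it; I = 0

0.000000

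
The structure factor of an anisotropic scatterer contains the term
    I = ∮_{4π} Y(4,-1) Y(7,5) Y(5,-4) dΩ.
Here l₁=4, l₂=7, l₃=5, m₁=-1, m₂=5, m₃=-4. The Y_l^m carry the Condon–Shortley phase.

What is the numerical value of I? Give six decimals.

m-sum 0 ✓  L=16 even ✓  3≤5≤11 ✓
Π(2lᵢ+1) = 9×15×11 = 1485
triangle coeff Δ(4,7,5) = 1/6126120
Σ_t [2,4]: t=2:+1/69120 t=3:−1/20736 t=4:+1/69120 = -1/51840
(3j)²=280/21879 [(4 7 5; 0 0 0)], sign=+1
Σ_t [4,5]: t=4:+1/1935360 t=5:−1/1209600 = -1/3225600
(3j)²=243/61880 [(4 7 5; -1 5 -4)], sign=+1
⇒ 4πI² = 3645/48841
I = (+1)√(3645/48841/(4π)) = 0.07706400

0.077064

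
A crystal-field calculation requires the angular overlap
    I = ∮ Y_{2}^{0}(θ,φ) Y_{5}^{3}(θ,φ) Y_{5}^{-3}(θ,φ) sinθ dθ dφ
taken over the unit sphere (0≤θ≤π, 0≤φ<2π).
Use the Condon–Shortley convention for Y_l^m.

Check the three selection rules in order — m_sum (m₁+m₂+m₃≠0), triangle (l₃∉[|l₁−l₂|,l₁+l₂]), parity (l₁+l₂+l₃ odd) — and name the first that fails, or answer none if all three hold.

azimuthal sum: 0 + 3 − 3 = 0  ✓
3 ≤ 5 ≤ 7 (triangle on l)  ✓
L = 2 + 5 + 5 = 12 (even)  ✓

none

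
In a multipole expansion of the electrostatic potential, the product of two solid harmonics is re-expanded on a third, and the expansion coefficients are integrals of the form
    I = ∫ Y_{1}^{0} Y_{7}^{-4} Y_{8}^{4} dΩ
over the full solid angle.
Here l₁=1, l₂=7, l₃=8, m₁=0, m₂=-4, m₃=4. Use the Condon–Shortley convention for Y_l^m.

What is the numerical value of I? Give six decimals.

m-sum 0 ✓  L=16 even ✓  6≤8≤8 ✓
Π(2lᵢ+1) = 3×15×17 = 765
triangle coeff Δ(1,7,8) = 1/2040
Σ_t [0,0]: t=0:+1/25401600 = 1/25401600
(3j)²=8/255 [(1 7 8; 0 0 0)], sign=+1
Σ_t [0,0]: t=0:+1/239500800 = 1/239500800
(3j)²=2/85 [(1 7 8; 0 -4 4)], sign=+1
⇒ 4πI² = 48/85
I = (+1)√(48/85/(4π)) = 0.21198553

0.211986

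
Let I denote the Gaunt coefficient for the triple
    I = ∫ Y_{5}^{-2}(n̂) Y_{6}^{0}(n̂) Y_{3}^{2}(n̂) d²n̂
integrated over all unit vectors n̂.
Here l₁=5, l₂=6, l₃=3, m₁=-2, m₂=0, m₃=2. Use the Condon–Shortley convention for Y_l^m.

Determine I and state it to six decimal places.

-0.165130

m-sum 0 ✓  L=14 even ✓  1≤3≤11 ✓
Π(2lᵢ+1) = 11×13×7 = 1001
triangle coeff Δ(5,6,3) = 1/675675
Σ_t [3,5]: t=3:−1/8640 t=4:+1/2304 t=5:−1/8640 = 7/34560
(3j)²=7/429 [(5 6 3; 0 0 0)], sign=-1
Σ_t [5,6]: t=5:−1/8640 t=6:+1/34560 = -1/11520
(3j)²=3/143 [(5 6 3; -2 0 2)], sign=+1
⇒ 4πI² = 49/143
I = (-1)√(49/143/(4π)) = -0.16512966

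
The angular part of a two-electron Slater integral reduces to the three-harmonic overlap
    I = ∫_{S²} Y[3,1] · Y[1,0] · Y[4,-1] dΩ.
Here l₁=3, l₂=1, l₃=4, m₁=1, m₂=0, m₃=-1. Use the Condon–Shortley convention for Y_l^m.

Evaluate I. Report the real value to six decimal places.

Rules hold: Σm=0, L=8 even, 2≤4≤4.
N = 7·3·9 = 189
Δ = 0!·6!·2!/9! = 1/252
Racah Σ t=0..0: t=0:+1/36 = 1/36
⇒ 3j(3 1 4; 0 0 0)² = 4/63, sgn +1
Racah Σ t=0..0: t=0:+1/48 = 1/48
⇒ 3j(3 1 4; 1 0 -1)² = 5/84, sgn -1
4πI² = N·(3j₀)²·(3jₘ)² = 5/7
I = -1·√(0.714286/4π) = -0.23841361

-0.238414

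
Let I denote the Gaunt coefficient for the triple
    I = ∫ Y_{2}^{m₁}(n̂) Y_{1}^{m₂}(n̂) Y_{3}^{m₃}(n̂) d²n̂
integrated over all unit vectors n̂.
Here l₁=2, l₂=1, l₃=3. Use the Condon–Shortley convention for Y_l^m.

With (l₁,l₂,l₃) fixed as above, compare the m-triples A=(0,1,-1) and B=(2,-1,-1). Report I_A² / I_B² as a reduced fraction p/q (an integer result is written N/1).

6/1

Shared (l₁,l₂,l₃)=(2,1,3): N and (l;000)² cancel in I_A²/I_B².
A: Δ = 0!·4!·2!/7! = 1/105; Racah Σ t=0..0: t=0:+1/8 = 1/8; ⇒ 3j(2 1 3; 0 1 -1)² = 2/35, sgn +1
B: Δ = 0!·4!·2!/7! = 1/105; Racah Σ t=0..0: t=0:+1/48 = 1/48; ⇒ 3j(2 1 3; 2 -1 -1)² = 1/105, sgn +1
I_A²/I_B² = (2/35)/(1/105) = 6/1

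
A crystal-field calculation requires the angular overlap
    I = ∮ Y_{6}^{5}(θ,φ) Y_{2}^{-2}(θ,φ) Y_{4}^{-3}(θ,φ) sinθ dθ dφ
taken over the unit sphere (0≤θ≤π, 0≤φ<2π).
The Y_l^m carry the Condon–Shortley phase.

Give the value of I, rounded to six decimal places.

-0.288917

m-sum 0 ✓  L=12 even ✓  4≤4≤8 ✓
Π(2lᵢ+1) = 13×5×9 = 585
triangle coeff Δ(6,2,4) = 1/6435
Σ_t [2,2]: t=2:+1/2304 = 1/2304
(3j)²=5/143 [(6 2 4; 0 0 0)], sign=+1
Σ_t [0,0]: t=0:+1/120960 = 1/120960
(3j)²=2/39 [(6 2 4; 5 -2 -3)], sign=-1
⇒ 4πI² = 150/143
I = (-1)√(150/143/(4π)) = -0.28891672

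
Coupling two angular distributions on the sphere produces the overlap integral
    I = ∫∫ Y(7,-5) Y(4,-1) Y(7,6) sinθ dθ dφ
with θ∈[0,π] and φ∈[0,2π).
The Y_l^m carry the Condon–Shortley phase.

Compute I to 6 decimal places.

m-sum 0 ✓  L=18 even ✓  3≤7≤11 ✓
Π(2lᵢ+1) = 15×9×15 = 2025
triangle coeff Δ(7,4,7) = 1/58198140
Σ_t [0,4]: t=0:+1/17418240 t=1:−1/622080 t=2:+1/230400 t=3:−1/622080 t=4:+1/17418240 = 1/806400
(3j)²=2268/230945 [(7 4 7; 0 0 0)], sign=-1
Σ_t [2,3]: t=2:+1/87091200 t=3:−1/52254720 = -1/130636800
(3j)²=88/20349 [(7 4 7; -5 -1 6)], sign=+1
⇒ 4πI² = 116640/1356277
I = (-1)√(116640/1356277/(4π)) = -0.08272650

-0.082726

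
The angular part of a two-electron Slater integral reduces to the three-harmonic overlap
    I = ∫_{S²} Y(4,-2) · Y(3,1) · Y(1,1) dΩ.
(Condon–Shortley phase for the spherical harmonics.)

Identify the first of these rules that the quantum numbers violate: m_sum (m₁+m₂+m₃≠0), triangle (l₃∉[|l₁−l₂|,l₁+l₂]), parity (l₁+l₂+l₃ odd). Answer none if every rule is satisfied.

azimuthal sum: -2 + 1 + 1 = 0  ✓
1 ≤ 1 ≤ 7 (triangle on l)  ✓
L = 4 + 3 + 1 = 8 (even)  ✓

none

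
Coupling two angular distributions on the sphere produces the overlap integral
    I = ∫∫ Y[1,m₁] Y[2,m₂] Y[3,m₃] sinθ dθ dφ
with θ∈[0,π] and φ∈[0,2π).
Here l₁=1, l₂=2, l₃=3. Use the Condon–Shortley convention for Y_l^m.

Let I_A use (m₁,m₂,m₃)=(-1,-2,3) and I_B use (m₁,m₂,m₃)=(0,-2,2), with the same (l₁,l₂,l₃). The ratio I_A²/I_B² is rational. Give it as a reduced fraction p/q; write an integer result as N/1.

Shared (l₁,l₂,l₃)=(1,2,3): N and (l;000)² cancel in I_A²/I_B².
A: Δ = 0!·2!·4!/7! = 1/105; Racah Σ t=0..0: t=0:+1/48 = 1/48; ⇒ 3j(1 2 3; -1 -2 3)² = 1/7, sgn +1
B: Δ = 0!·2!·4!/7! = 1/105; Racah Σ t=0..0: t=0:+1/24 = 1/24; ⇒ 3j(1 2 3; 0 -2 2)² = 1/21, sgn -1
I_A²/I_B² = (1/7)/(1/21) = 3/1

3/1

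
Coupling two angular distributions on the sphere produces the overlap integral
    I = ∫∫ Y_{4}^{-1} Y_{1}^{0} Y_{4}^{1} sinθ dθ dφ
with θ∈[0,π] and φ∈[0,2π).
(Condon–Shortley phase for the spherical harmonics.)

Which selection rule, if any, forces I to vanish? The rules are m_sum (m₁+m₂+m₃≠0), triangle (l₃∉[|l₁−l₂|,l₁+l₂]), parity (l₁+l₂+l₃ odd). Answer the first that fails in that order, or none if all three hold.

parity

azimuthal sum: -1 + 0 + 1 = 0  ✓
3 ≤ 4 ≤ 5 (triangle on l)  ✓
L = 4 + 1 + 4 = 9 (odd)  ✗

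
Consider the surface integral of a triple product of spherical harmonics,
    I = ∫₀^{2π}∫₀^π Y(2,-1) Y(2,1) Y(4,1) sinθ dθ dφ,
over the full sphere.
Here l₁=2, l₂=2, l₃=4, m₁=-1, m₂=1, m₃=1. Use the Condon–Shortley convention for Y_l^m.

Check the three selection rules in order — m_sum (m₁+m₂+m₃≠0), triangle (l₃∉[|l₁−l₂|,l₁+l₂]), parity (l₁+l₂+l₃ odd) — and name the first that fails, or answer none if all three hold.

m_sum

m₁+m₂+m₃ = -1 + 1 + 1 = 1  ✗
triangle: |2−2|=0 ≤ l₃=4 ≤ 2+2=4
parity: l₁+l₂+l₃ = 8 is even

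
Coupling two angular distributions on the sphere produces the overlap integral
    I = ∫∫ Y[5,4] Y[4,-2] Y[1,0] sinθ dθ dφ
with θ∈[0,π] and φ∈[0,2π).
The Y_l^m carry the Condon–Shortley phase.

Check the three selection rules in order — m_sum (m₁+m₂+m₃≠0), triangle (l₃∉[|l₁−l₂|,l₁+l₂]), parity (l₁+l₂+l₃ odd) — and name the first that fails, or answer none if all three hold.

m_sum

azimuthal sum: 4 − 2 + 0 = 2  ✗
1 ≤ 1 ≤ 9 (triangle on l)
L = 5 + 4 + 1 = 10 (even)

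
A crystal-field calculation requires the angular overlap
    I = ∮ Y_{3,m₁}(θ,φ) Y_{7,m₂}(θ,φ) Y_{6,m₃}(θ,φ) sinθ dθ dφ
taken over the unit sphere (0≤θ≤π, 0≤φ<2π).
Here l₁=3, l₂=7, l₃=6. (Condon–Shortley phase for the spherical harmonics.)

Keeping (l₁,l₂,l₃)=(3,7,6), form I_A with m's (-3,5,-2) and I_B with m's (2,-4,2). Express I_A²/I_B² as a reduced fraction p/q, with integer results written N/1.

27/2

Shared (l₁,l₂,l₃)=(3,7,6): N and (l;000)² cancel in I_A²/I_B².
A: Δ = 4!·2!·10!/17! = 1/2042040; Racah Σ t=4..4: t=4:+1/3870720 = 1/3870720; ⇒ 3j(3 7 6; -3 5 -2)² = 135/6188, sgn +1
B: Δ = 4!·2!·10!/17! = 1/2042040; Racah Σ t=0..1: t=0:+1/725760 t=1:−1/967680 = 1/2903040; ⇒ 3j(3 7 6; 2 -4 2)² = 5/3094, sgn +1
I_A²/I_B² = (135/6188)/(5/3094) = 27/2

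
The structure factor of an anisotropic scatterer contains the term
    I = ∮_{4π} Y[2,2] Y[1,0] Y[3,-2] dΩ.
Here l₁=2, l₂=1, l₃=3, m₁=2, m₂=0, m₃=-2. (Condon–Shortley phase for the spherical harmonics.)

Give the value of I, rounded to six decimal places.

Checks pass: Σm=0; 6 even; l₃=3∈[1,3].
(2·2+1)(2·1+1)(2·3+1) = 105
Δ: 0! 4! 2! / 7! → 1/105
sum: t=0:+1/4 = 1/4
3j²(2 1 3; 0 0 0) = Δ·Π!·Σ² = 3/35  (sign -1)
sum: t=0:+1/24 = 1/24
3j²(2 1 3; 2 0 -2) = Δ·Π!·Σ² = 1/21  (sign -1)
combine: 4πI² = 105·3/35·1/21 = 3/7
take √, sign +1: I = 0.18467439

0.184674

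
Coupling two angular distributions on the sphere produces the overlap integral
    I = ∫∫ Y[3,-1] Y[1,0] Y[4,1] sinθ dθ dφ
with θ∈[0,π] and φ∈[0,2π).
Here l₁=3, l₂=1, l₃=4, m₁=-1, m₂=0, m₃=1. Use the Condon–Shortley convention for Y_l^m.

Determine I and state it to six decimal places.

-0.238414

Checks pass: Σm=0; 8 even; l₃=4∈[2,4].
(2·3+1)(2·1+1)(2·4+1) = 189
Δ: 0! 6! 2! / 9! → 1/252
sum: t=0:+1/36 = 1/36
3j²(3 1 4; 0 0 0) = Δ·Π!·Σ² = 4/63  (sign +1)
sum: t=0:+1/48 = 1/48
3j²(3 1 4; -1 0 1) = Δ·Π!·Σ² = 5/84  (sign -1)
combine: 4πI² = 189·4/63·5/84 = 5/7
take √, sign -1: I = -0.23841361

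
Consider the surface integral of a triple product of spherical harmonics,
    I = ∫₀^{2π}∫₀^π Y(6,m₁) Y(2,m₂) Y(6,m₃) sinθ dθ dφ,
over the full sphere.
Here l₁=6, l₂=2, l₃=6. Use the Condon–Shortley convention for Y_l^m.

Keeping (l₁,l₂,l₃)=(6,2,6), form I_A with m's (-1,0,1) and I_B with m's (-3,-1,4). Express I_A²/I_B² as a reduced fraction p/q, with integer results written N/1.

Same 6,2,6: normalisation and zero-m 3j drop out of the ratio.
A: Δ: 2! 10! 2! / 15! → 1/90090; sum: t=0:+1/120960 t=1:−1/17280 t=2:+1/57600 = -13/403200; 3j²(6 2 6; -1 0 1) = Δ·Π!·Σ² = 13/770  (sign +1)
B: Δ: 2! 10! 2! / 15! → 1/90090; sum: t=0:+1/725760 t=1:−1/161280 = -1/207360; 3j²(6 2 6; -3 -1 4) = Δ·Π!·Σ² = 7/286  (sign -1)
I_A²/I_B² = (13/770)/(7/286) = 169/245

169/245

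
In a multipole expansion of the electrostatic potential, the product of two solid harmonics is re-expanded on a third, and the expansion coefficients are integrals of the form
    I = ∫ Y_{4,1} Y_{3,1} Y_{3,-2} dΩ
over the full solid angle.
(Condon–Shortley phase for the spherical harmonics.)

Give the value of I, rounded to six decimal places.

Checks pass: Σm=0; 10 even; l₃=3∈[1,7].
(2·4+1)(2·3+1)(2·3+1) = 441
Δ: 4! 4! 2! / 11! → 1/34650
sum: t=1:−1/72 t=2:+1/16 t=3:−1/72 = 5/144
3j²(4 3 3; 0 0 0) = Δ·Π!·Σ² = 2/77  (sign -1)
sum: t=2:+1/48 t=3:−1/144 = 1/72
3j²(4 3 3; 1 1 -2) = Δ·Π!·Σ² = 16/693  (sign -1)
combine: 4πI² = 441·2/77·16/693 = 32/121
take √, sign +1: I = 0.14506992

0.145070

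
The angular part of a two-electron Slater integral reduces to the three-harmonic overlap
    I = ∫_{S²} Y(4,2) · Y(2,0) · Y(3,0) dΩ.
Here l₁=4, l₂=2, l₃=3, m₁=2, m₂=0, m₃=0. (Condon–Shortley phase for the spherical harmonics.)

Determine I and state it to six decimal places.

0.000000

Σmᵢ = 2 ≠ 0, so the φ-integral vanishes; I = 0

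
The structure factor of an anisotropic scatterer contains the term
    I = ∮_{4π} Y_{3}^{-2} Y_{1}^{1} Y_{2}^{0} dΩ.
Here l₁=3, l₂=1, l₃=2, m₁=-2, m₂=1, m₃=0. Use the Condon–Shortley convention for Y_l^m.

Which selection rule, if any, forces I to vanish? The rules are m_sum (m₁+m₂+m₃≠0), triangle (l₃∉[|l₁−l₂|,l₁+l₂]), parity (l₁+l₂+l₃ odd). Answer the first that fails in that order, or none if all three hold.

azimuthal sum: -2 + 1 + 0 = -1  ✗
2 ≤ 2 ≤ 4 (triangle on l)
L = 3 + 1 + 2 = 6 (even)

m_sum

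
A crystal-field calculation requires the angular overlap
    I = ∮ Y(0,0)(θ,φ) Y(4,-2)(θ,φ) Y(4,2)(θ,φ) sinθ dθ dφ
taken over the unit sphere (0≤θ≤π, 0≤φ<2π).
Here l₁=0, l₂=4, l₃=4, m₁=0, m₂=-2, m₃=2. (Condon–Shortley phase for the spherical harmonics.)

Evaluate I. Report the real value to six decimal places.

0.282095

m-sum 0 ✓  L=8 even ✓  4≤4≤4 ✓
Π(2lᵢ+1) = 1×9×9 = 81
triangle coeff Δ(0,4,4) = 1/9
Σ_t [0,0]: t=0:+1/576 = 1/576
(3j)²=1/9 [(0 4 4; 0 0 0)], sign=+1
Σ_t [0,0]: t=0:+1/1440 = 1/1440
(3j)²=1/9 [(0 4 4; 0 -2 2)], sign=+1
⇒ 4πI² = 1/1
I = (+1)√(1/1/(4π)) = 0.28209479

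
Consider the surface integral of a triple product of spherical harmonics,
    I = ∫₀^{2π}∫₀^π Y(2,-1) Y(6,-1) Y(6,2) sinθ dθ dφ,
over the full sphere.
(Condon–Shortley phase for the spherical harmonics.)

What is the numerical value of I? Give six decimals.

0.088837

Rules hold: Σm=0, L=14 even, 4≤6≤8.
N = 5·13·13 = 845
Δ = 2!·2!·10!/15! = 1/90090
Racah Σ t=0..2: t=0:+1/69120 t=1:−1/14400 t=2:+1/69120 = -7/172800
⇒ 3j(2 6 6; 0 0 0)² = 14/715, sgn -1
Racah Σ t=1..2: t=1:−1/34560 t=2:+1/60480 = -1/80640
⇒ 3j(2 6 6; -1 -1 2)² = 6/1001, sgn -1
4πI² = N·(3j₀)²·(3jₘ)² = 12/121
I = +1·√(0.0991736/4π) = 0.08883682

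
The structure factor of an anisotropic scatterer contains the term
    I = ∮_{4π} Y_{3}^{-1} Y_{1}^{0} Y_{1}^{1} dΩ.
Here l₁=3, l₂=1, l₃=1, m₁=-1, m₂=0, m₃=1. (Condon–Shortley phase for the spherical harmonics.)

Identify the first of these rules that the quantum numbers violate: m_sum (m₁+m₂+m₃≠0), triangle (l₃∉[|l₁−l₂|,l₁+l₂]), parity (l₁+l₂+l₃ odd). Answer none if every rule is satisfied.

m₁+m₂+m₃ = -1 + 0 + 1 = 0  ✓
triangle: |3−1|=2 ≤ l₃=1 ≤ 3+1=4  ✗
parity: l₁+l₂+l₃ = 5 is odd

triangle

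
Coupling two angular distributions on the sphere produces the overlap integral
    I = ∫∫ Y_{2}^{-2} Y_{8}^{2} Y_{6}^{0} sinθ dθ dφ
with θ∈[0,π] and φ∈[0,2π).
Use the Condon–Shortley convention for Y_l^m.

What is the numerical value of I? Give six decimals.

0.122977

m-sum 0 ✓  L=16 even ✓  6≤6≤10 ✓
Π(2lᵢ+1) = 5×17×13 = 1105
triangle coeff Δ(2,8,6) = 1/30940
Σ_t [2,2]: t=2:+1/2073600 = 1/2073600
(3j)²=28/1105 [(2 8 6; 0 0 0)], sign=+1
Σ_t [4,4]: t=4:+1/12441600 = 1/12441600
(3j)²=3/442 [(2 8 6; -2 2 0)], sign=+1
⇒ 4πI² = 42/221
I = (+1)√(42/221/(4π)) = 0.12297691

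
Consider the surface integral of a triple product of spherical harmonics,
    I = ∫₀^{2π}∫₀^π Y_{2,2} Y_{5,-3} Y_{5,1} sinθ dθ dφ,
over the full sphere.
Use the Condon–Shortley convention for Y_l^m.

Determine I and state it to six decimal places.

0.171169

Checks pass: Σm=0; 12 even; l₃=5∈[3,7].
(2·2+1)(2·5+1)(2·5+1) = 605
Δ: 2! 2! 8! / 13! → 1/38610
sum: t=0:+1/2880 t=1:−1/576 t=2:+1/2880 = -1/960
3j²(2 5 5; 0 0 0) = Δ·Π!·Σ² = 10/429  (sign +1)
sum: t=0:+1/5760 = 1/5760
3j²(2 5 5; 2 -3 1) = Δ·Π!·Σ² = 56/2145  (sign +1)
combine: 4πI² = 605·10/429·56/2145 = 560/1521
take √, sign +1: I = 0.17116875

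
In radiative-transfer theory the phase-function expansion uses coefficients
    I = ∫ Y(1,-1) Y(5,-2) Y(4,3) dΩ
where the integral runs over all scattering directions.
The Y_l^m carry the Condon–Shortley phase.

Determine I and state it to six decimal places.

Rules hold: Σm=0, L=10 even, 4≤4≤6.
N = 3·11·9 = 297
Δ = 2!·0!·8!/11! = 1/495
Racah Σ t=1..1: t=1:−1/576 = -1/576
⇒ 3j(1 5 4; 0 0 0)² = 5/99, sgn -1
Racah Σ t=2..2: t=2:+1/10080 = 1/10080
⇒ 3j(1 5 4; -1 -2 3)² = 1/165, sgn -1
4πI² = N·(3j₀)²·(3jₘ)² = 1/11
I = +1·√(0.0909091/4π) = 0.08505478

0.085055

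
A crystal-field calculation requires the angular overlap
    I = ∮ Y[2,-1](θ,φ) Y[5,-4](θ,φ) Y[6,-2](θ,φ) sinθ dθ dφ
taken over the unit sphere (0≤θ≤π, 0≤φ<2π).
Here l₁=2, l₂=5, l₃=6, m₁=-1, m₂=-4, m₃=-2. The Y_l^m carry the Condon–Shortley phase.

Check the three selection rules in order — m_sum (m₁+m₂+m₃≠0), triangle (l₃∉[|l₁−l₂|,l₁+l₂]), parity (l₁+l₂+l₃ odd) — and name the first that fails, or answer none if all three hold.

azimuthal sum: -1 − 4 − 2 = -7  ✗
3 ≤ 6 ≤ 7 (triangle on l)
L = 2 + 5 + 6 = 13 (odd)

m_sum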